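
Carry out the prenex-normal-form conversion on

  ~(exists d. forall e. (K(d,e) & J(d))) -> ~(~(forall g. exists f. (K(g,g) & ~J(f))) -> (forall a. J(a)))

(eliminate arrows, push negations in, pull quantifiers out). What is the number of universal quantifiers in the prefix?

Eliminate → and ↔ using ¬ and ∨.
  ~~(exists d. forall e. (K(d,e) & J(d))) | ~(~~(forall g. exists f. (K(g,g) & ~J(f))) | (forall a. J(a)))
Push ¬ through the quantifiers and connectives to reach negation normal form:
  (exists d. forall e. (K(d,e) & J(d))) | (exists g. forall f. (~K(g,g) | J(f))) & (exists a. ~J(a))
All bound variables are already distinct, so no renaming is needed.
Finally move all quantifiers to the prefix:
  exists d. forall e. exists g. forall f. exists a. (K(d,e) & J(d) | (~K(g,g) | J(f)) & ~J(a))
The prefix is exists d forall e exists g forall f exists a: 2 universal, 3 existential.

2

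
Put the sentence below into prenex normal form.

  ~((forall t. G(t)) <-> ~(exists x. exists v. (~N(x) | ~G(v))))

forall t. exists x. exists v. forall c. forall b. exists y. (G(t) & (~N(x) | ~G(v)) | N(c) & G(b) & ~G(y))

First replace A → B with ¬A ∨ B; A ↔ B as (¬A ∨ B) ∧ (¬B ∨ A).
  ~((~(forall t. G(t)) | ~(exists x. exists v. (~N(x) | ~G(v)))) & (~~(exists x. exists v. (~N(x) | ~G(v))) | (forall t. G(t))))
Drive negations inward (¬∀x A ≡ ∃x ¬A, ¬∃x A ≡ ∀x ¬A, De Morgan for ∧/∨):
  (forall t. G(t)) & (exists x. exists v. (~N(x) | ~G(v))) | (forall x. forall v. (N(x) & G(v))) & (exists t. ~G(t))
Standardize variables apart so no two quantifiers bind the same name: x↦c, v↦b, t↦y.
  (forall t. G(t)) & (exists x. exists v. (~N(x) | ~G(v))) | (forall c. forall b. (N(c) & G(b))) & (exists y. ~G(y))
Extract every quantifier outward, since the variables are now distinct and don't occur free across branches:
  forall t. exists x. exists v. forall c. forall b. exists y. (G(t) & (~N(x) | ~G(v)) | N(c) & G(b) & ~G(y))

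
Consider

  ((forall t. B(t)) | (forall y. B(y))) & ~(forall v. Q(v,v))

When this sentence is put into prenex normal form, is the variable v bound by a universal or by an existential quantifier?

Push ¬ through the quantifiers and connectives to reach negation normal form:
  ((forall t. B(t)) | (forall y. B(y))) & (exists v. ~Q(v,v))
Pull the quantifiers to the front (each side's bound variable is not free in the other side):
  forall t. forall y. exists v. ((B(t) | B(y)) & ~Q(v,v))
The quantifier forall v sits under an odd number of negations, so it flips to exists v.

existential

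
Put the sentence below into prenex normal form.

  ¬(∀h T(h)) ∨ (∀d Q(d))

Drive negations inward (¬∀x A ≡ ∃x ¬A, ¬∃x A ≡ ∀x ¬A, De Morgan for ∧/∨):
  (∃h ¬T(h)) ∨ (∀d Q(d))
All bound variables are already distinct, so no renaming is needed.
Finally move all quantifiers to the prefix:
  ∃h ∀d (¬T(h) ∨ Q(d))

∃h ∀d (¬T(h) ∨ Q(d))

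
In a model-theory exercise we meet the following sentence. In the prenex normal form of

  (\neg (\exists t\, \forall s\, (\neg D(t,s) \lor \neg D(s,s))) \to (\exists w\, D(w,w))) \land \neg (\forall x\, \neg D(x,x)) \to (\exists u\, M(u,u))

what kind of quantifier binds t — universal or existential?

universal

First replace A → B with ¬A ∨ B.
  \neg ((\neg \neg (\exists t\, \forall s\, (\neg D(t,s) \lor \neg D(s,s))) \lor (\exists w\, D(w,w))) \land \neg (\forall x\, \neg D(x,x))) \lor (\exists u\, M(u,u))
Drive negations inward (¬∀x A ≡ ∃x ¬A, ¬∃x A ≡ ∀x ¬A, De Morgan for ∧/∨):
  (\forall t\, \exists s\, (D(t,s) \land D(s,s))) \land (\forall w\, \neg D(w,w)) \lor (\forall x\, \neg D(x,x)) \lor (\exists u\, M(u,u))
All bound variables are already distinct, so no renaming is needed.
Pull the quantifiers to the front (each side's bound variable is not free in the other side):
  \forall t\, \exists s\, \forall w\, \forall x\, \exists u\, (D(t,s) \land D(s,s) \land \neg D(w,w) \lor \neg D(x,x) \lor M(u,u))
The quantifier \exists t sits under an odd number of negations (counting the antecedent side of each →), so it flips to \forall t.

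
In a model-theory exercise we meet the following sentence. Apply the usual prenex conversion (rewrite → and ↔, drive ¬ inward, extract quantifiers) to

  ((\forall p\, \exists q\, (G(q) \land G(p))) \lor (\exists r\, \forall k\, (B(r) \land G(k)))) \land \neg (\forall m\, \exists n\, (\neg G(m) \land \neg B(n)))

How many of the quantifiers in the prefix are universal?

3

Drive negations inward (¬∀x A ≡ ∃x ¬A, ¬∃x A ≡ ∀x ¬A, De Morgan for ∧/∨):
  ((\forall p\, \exists q\, (G(q) \land G(p))) \lor (\exists r\, \forall k\, (B(r) \land G(k)))) \land (\exists m\, \forall n\, (G(m) \lor B(n)))
Finally move all quantifiers to the prefix:
  \forall p\, \exists q\, \exists r\, \forall k\, \exists m\, \forall n\, ((G(q) \land G(p) \lor B(r) \land G(k)) \land (G(m) \lor B(n)))
The prefix is \forall p \exists q \exists r \forall k \exists m \forall n: 3 universal, 3 existential.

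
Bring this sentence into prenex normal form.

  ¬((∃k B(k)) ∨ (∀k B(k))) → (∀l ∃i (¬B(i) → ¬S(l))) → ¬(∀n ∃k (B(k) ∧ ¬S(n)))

First replace A → B with ¬A ∨ B.
  ¬¬((∃k B(k)) ∨ (∀k B(k))) ∨ ¬(∀l ∃i (¬¬B(i) ∨ ¬S(l))) ∨ ¬(∀n ∃k (B(k) ∧ ¬S(n)))
Push ¬ through the quantifiers and connectives to reach negation normal form:
  (∃k B(k)) ∨ (∀k B(k)) ∨ (∃l ∀i (¬B(i) ∧ S(l))) ∨ (∃n ∀k (¬B(k) ∨ S(n)))
Give each quantifier a distinct variable: k↦z, k↦u1.
  (∃k B(k)) ∨ (∀z B(z)) ∨ (∃l ∀i (¬B(i) ∧ S(l))) ∨ (∃n ∀u1 (¬B(u1) ∨ S(n)))
Finally move all quantifiers to the prefix:
  ∃k ∀z ∃l ∀i ∃n ∀u1 (B(k) ∨ B(z) ∨ ¬B(i) ∧ S(l) ∨ ¬B(u1) ∨ S(n))

∃k ∀z ∃l ∀i ∃n ∀u1 (B(k) ∨ B(z) ∨ ¬B(i) ∧ S(l) ∨ ¬B(u1) ∨ S(n))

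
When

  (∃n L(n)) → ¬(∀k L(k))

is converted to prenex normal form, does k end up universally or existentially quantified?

existential

Eliminate → and ↔ using ¬ and ∨.
  ¬(∃n L(n)) ∨ ¬(∀k L(k))
Push ¬ through the quantifiers and connectives to reach negation normal form:
  (∀n ¬L(n)) ∨ (∃k ¬L(k))
Extract every quantifier outward, since the variables are now distinct and don't occur free across branches:
  ∀n ∃k (¬L(n) ∨ ¬L(k))
The quantifier ∀k sits under an odd number of negations (counting the antecedent side of each →), so it flips to ∃k.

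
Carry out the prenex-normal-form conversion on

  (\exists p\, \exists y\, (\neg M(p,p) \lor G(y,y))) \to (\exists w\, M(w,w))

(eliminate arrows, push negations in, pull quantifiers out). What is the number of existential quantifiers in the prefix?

First replace A → B with ¬A ∨ B.
  \neg (\exists p\, \exists y\, (\neg M(p,p) \lor G(y,y))) \lor (\exists w\, M(w,w))
Drive negations inward (¬∀x A ≡ ∃x ¬A, ¬∃x A ≡ ∀x ¬A, De Morgan for ∧/∨):
  (\forall p\, \forall y\, (M(p,p) \land \neg G(y,y))) \lor (\exists w\, M(w,w))
Finally move all quantifiers to the prefix:
  \forall p\, \forall y\, \exists w\, (M(p,p) \land \neg G(y,y) \lor M(w,w))
The prefix is \forall p \forall y \exists w: 2 universal, 1 existential.

1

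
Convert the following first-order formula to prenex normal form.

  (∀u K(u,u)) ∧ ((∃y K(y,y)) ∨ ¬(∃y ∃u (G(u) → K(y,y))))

∀u ∃y ∀v ∀q (K(u,u) ∧ (K(y,y) ∨ G(q) ∧ ¬K(v,v)))

Eliminate → and ↔ using ¬ and ∨.
  (∀u K(u,u)) ∧ ((∃y K(y,y)) ∨ ¬(∃y ∃u (¬G(u) ∨ K(y,y))))
Push ¬ through the quantifiers and connectives to reach negation normal form:
  (∀u K(u,u)) ∧ ((∃y K(y,y)) ∨ (∀y ∀u (G(u) ∧ ¬K(y,y))))
Rename bound variables to avoid capture: y↦v, u↦q.
  (∀u K(u,u)) ∧ ((∃y K(y,y)) ∨ (∀v ∀q (G(q) ∧ ¬K(v,v))))
Pull the quantifiers to the front (each side's bound variable is not free in the other side):
  ∀u ∃y ∀v ∀q (K(u,u) ∧ (K(y,y) ∨ G(q) ∧ ¬K(v,v)))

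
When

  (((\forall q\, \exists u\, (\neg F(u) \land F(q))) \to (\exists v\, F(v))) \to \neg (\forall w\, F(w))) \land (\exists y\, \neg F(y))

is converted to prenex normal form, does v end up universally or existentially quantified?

First replace A → B with ¬A ∨ B.
  (\neg (\neg (\forall q\, \exists u\, (\neg F(u) \land F(q))) \lor (\exists v\, F(v))) \lor \neg (\forall w\, F(w))) \land (\exists y\, \neg F(y))
Push ¬ through the quantifiers and connectives to reach negation normal form:
  ((\forall q\, \exists u\, (\neg F(u) \land F(q))) \land (\forall v\, \neg F(v)) \lor (\exists w\, \neg F(w))) \land (\exists y\, \neg F(y))
All bound variables are already distinct, so no renaming is needed.
Pull the quantifiers to the front (each side's bound variable is not free in the other side):
  \forall q\, \exists u\, \forall v\, \exists w\, \exists y\, ((\neg F(u) \land F(q) \land \neg F(v) \lor \neg F(w)) \land \neg F(y))
The quantifier \exists v sits under an odd number of negations (counting the antecedent side of each →), so it flips to \forall v.

universal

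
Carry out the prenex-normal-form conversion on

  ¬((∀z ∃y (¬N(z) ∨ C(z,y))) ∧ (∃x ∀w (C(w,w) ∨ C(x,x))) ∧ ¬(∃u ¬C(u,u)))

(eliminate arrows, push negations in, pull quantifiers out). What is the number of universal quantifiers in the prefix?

2

Drive negations inward (¬∀x A ≡ ∃x ¬A, ¬∃x A ≡ ∀x ¬A, De Morgan for ∧/∨):
  (∃z ∀y (N(z) ∧ ¬C(z,y))) ∨ (∀x ∃w (¬C(w,w) ∧ ¬C(x,x))) ∨ (∃u ¬C(u,u))
All bound variables are already distinct, so no renaming is needed.
Pull the quantifiers to the front (each side's bound variable is not free in the other side):
  ∃z ∀y ∀x ∃w ∃u (N(z) ∧ ¬C(z,y) ∨ ¬C(w,w) ∧ ¬C(x,x) ∨ ¬C(u,u))
The prefix is ∃z ∀y ∀x ∃w ∃u: 2 universal, 3 existential.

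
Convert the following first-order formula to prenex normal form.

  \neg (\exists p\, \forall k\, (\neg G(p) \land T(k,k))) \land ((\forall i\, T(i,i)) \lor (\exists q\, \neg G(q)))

\forall p\, \exists k\, \forall i\, \exists q\, ((G(p) \lor \neg T(k,k)) \land (T(i,i) \lor \neg G(q)))

Drive negations inward (¬∀x A ≡ ∃x ¬A, ¬∃x A ≡ ∀x ¬A, De Morgan for ∧/∨):
  (\forall p\, \exists k\, (G(p) \lor \neg T(k,k))) \land ((\forall i\, T(i,i)) \lor (\exists q\, \neg G(q)))
Extract every quantifier outward, since the variables are now distinct and don't occur free across branches:
  \forall p\, \exists k\, \forall i\, \exists q\, ((G(p) \lor \neg T(k,k)) \land (T(i,i) \lor \neg G(q)))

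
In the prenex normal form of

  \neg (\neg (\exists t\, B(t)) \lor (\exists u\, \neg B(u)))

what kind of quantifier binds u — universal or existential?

universal

Drive negations inward (¬∀x A ≡ ∃x ¬A, ¬∃x A ≡ ∀x ¬A, De Morgan for ∧/∨):
  (\exists t\, B(t)) \land (\forall u\, B(u))
Pull the quantifiers to the front (each side's bound variable is not free in the other side):
  \exists t\, \forall u\, (B(t) \land B(u))
The quantifier \exists u sits under an odd number of negations, so it flips to \forall u.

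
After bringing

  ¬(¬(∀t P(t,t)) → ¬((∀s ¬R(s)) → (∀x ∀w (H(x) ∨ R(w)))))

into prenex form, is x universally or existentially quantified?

Rewrite implications/biconditionals: A → B as ¬A ∨ B.
  ¬(¬¬(∀t P(t,t)) ∨ ¬(¬(∀s ¬R(s)) ∨ (∀x ∀w (H(x) ∨ R(w)))))
Move each ¬ inward, flipping quantifiers it crosses:
  (∃t ¬P(t,t)) ∧ ((∃s R(s)) ∨ (∀x ∀w (H(x) ∨ R(w))))
All bound variables are already distinct, so no renaming is needed.
Extract every quantifier outward, since the variables are now distinct and don't occur free across branches:
  ∃t ∃s ∀x ∀w (¬P(t,t) ∧ (R(s) ∨ H(x) ∨ R(w)))
The quantifier ∀x sits under an even number of negations (counting the antecedent side of each →), so it remains universal.

universal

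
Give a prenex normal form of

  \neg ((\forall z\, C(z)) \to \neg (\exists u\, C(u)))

\forall z\, \exists u\, (C(z) \land C(u))

Eliminate → and ↔ using ¬ and ∨.
  \neg (\neg (\forall z\, C(z)) \lor \neg (\exists u\, C(u)))
Push ¬ through the quantifiers and connectives to reach negation normal form:
  (\forall z\, C(z)) \land (\exists u\, C(u))
All bound variables are already distinct, so no renaming is needed.
Finally move all quantifiers to the prefix:
  \forall z\, \exists u\, (C(z) \land C(u))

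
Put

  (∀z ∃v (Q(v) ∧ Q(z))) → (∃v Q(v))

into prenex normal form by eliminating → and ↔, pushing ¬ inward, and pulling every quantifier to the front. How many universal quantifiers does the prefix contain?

1

Eliminate → and ↔ using ¬ and ∨.
  ¬(∀z ∃v (Q(v) ∧ Q(z))) ∨ (∃v Q(v))
Drive negations inward (¬∀x A ≡ ∃x ¬A, ¬∃x A ≡ ∀x ¬A, De Morgan for ∧/∨):
  (∃z ∀v (¬Q(v) ∨ ¬Q(z))) ∨ (∃v Q(v))
Rename bound variables to avoid capture: v↦r.
  (∃z ∀v (¬Q(v) ∨ ¬Q(z))) ∨ (∃r Q(r))
Finally move all quantifiers to the prefix:
  ∃z ∀v ∃r (¬Q(v) ∨ ¬Q(z) ∨ Q(r))
The prefix is ∃z ∀v ∃r: 1 universal, 2 existential.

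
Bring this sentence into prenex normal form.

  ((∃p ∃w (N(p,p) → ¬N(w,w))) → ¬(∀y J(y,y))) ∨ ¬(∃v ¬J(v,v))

∀p ∀w ∃y ∀v (N(p,p) ∧ N(w,w) ∨ ¬J(y,y) ∨ J(v,v))

First replace A → B with ¬A ∨ B.
  ¬(∃p ∃w (¬N(p,p) ∨ ¬N(w,w))) ∨ ¬(∀y J(y,y)) ∨ ¬(∃v ¬J(v,v))
Move each ¬ inward, flipping quantifiers it crosses:
  (∀p ∀w (N(p,p) ∧ N(w,w))) ∨ (∃y ¬J(y,y)) ∨ (∀v J(v,v))
All bound variables are already distinct, so no renaming is needed.
Extract every quantifier outward, since the variables are now distinct and don't occur free across branches:
  ∀p ∀w ∃y ∀v (N(p,p) ∧ N(w,w) ∨ ¬J(y,y) ∨ J(v,v))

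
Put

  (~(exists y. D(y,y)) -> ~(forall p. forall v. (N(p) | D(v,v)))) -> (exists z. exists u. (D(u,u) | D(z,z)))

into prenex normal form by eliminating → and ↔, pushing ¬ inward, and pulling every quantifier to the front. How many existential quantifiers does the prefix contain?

2

Rewrite implications/biconditionals: A → B as ¬A ∨ B.
  ~(~~(exists y. D(y,y)) | ~(forall p. forall v. (N(p) | D(v,v)))) | (exists z. exists u. (D(u,u) | D(z,z)))
Push ¬ through the quantifiers and connectives to reach negation normal form:
  (forall y. ~D(y,y)) & (forall p. forall v. (N(p) | D(v,v))) | (exists z. exists u. (D(u,u) | D(z,z)))
Finally move all quantifiers to the prefix:
  forall y. forall p. forall v. exists z. exists u. (~D(y,y) & (N(p) | D(v,v)) | D(u,u) | D(z,z))
The prefix is forall y forall p forall v exists z exists u: 3 universal, 2 existential.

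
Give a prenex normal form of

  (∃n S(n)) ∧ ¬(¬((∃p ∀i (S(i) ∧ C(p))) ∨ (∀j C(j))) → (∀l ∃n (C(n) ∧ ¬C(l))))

∃n ∀p ∃i ∃j ∃l ∀z (S(n) ∧ (¬S(i) ∨ ¬C(p)) ∧ ¬C(j) ∧ (¬C(z) ∨ C(l)))

Eliminate → and ↔ using ¬ and ∨.
  (∃n S(n)) ∧ ¬(¬¬((∃p ∀i (S(i) ∧ C(p))) ∨ (∀j C(j))) ∨ (∀l ∃n (C(n) ∧ ¬C(l))))
Move each ¬ inward, flipping quantifiers it crosses:
  (∃n S(n)) ∧ (∀p ∃i (¬S(i) ∨ ¬C(p))) ∧ (∃j ¬C(j)) ∧ (∃l ∀n (¬C(n) ∨ C(l)))
Give each quantifier a distinct variable: n↦z.
  (∃n S(n)) ∧ (∀p ∃i (¬S(i) ∨ ¬C(p))) ∧ (∃j ¬C(j)) ∧ (∃l ∀z (¬C(z) ∨ C(l)))
Extract every quantifier outward, since the variables are now distinct and don't occur free across branches:
  ∃n ∀p ∃i ∃j ∃l ∀z (S(n) ∧ (¬S(i) ∨ ¬C(p)) ∧ ¬C(j) ∧ (¬C(z) ∨ C(l)))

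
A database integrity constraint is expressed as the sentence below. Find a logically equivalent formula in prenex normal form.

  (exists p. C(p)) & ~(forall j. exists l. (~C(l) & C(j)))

Drive negations inward (¬∀x A ≡ ∃x ¬A, ¬∃x A ≡ ∀x ¬A, De Morgan for ∧/∨):
  (exists p. C(p)) & (exists j. forall l. (C(l) | ~C(j)))
Extract every quantifier outward, since the variables are now distinct and don't occur free across branches:
  exists p. exists j. forall l. (C(p) & (C(l) | ~C(j)))

exists p. exists j. forall l. (C(p) & (C(l) | ~C(j)))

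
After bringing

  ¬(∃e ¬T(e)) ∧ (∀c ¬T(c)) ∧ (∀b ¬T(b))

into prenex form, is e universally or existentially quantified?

universal

Push ¬ through the quantifiers and connectives to reach negation normal form:
  (∀e T(e)) ∧ (∀c ¬T(c)) ∧ (∀b ¬T(b))
All bound variables are already distinct, so no renaming is needed.
Pull the quantifiers to the front (each side's bound variable is not free in the other side):
  ∀e ∀c ∀b (T(e) ∧ ¬T(c) ∧ ¬T(b))
The quantifier ∃e sits under an odd number of negations, so it flips to ∀e.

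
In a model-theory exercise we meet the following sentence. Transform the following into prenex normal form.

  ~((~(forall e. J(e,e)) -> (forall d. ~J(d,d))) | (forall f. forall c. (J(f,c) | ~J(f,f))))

exists e. exists d. exists f. exists c. (~J(e,e) & J(d,d) & ~J(f,c) & J(f,f))

Rewrite implications/biconditionals: A → B as ¬A ∨ B.
  ~(~~(forall e. J(e,e)) | (forall d. ~J(d,d)) | (forall f. forall c. (J(f,c) | ~J(f,f))))
Push ¬ through the quantifiers and connectives to reach negation normal form:
  (exists e. ~J(e,e)) & (exists d. J(d,d)) & (exists f. exists c. (~J(f,c) & J(f,f)))
All bound variables are already distinct, so no renaming is needed.
Finally move all quantifiers to the prefix:
  exists e. exists d. exists f. exists c. (~J(e,e) & J(d,d) & ~J(f,c) & J(f,f))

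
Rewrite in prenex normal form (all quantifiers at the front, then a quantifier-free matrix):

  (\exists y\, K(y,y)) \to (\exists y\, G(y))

Eliminate → and ↔ using ¬ and ∨.
  \neg (\exists y\, K(y,y)) \lor (\exists y\, G(y))
Move each ¬ inward, flipping quantifiers it crosses:
  (\forall y\, \neg K(y,y)) \lor (\exists y\, G(y))
Standardize variables apart so no two quantifiers bind the same name: y↦z1.
  (\forall y\, \neg K(y,y)) \lor (\exists z1\, G(z1))
Pull the quantifiers to the front (each side's bound variable is not free in the other side):
  \forall y\, \exists z1\, (\neg K(y,y) \lor G(z1))

\forall y\, \exists z1\, (\neg K(y,y) \lor G(z1))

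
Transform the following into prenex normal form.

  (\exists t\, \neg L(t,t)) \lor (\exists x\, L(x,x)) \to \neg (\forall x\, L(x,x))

First replace A → B with ¬A ∨ B.
  \neg ((\exists t\, \neg L(t,t)) \lor (\exists x\, L(x,x))) \lor \neg (\forall x\, L(x,x))
Drive negations inward (¬∀x A ≡ ∃x ¬A, ¬∃x A ≡ ∀x ¬A, De Morgan for ∧/∨):
  (\forall t\, L(t,t)) \land (\forall x\, \neg L(x,x)) \lor (\exists x\, \neg L(x,x))
Rename bound variables to avoid capture: x↦s.
  (\forall t\, L(t,t)) \land (\forall x\, \neg L(x,x)) \lor (\exists s\, \neg L(s,s))
Finally move all quantifiers to the prefix:
  \forall t\, \forall x\, \exists s\, (L(t,t) \land \neg L(x,x) \lor \neg L(s,s))

\forall t\, \forall x\, \exists s\, (L(t,t) \land \neg L(x,x) \lor \neg L(s,s))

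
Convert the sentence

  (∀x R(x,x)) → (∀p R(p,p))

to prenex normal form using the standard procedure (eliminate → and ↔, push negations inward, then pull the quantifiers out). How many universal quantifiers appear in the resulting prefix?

1

Rewrite implications/biconditionals: A → B as ¬A ∨ B.
  ¬(∀x R(x,x)) ∨ (∀p R(p,p))
Move each ¬ inward, flipping quantifiers it crosses:
  (∃x ¬R(x,x)) ∨ (∀p R(p,p))
All bound variables are already distinct, so no renaming is needed.
Pull the quantifiers to the front (each side's bound variable is not free in the other side):
  ∃x ∀p (¬R(x,x) ∨ R(p,p))
The prefix is ∃x ∀p: 1 universal, 1 existential.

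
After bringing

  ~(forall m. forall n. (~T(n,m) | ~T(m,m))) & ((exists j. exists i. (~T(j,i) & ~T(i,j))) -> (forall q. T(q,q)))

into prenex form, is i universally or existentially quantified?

First replace A → B with ¬A ∨ B.
  ~(forall m. forall n. (~T(n,m) | ~T(m,m))) & (~(exists j. exists i. (~T(j,i) & ~T(i,j))) | (forall q. T(q,q)))
Move each ¬ inward, flipping quantifiers it crosses:
  (exists m. exists n. (T(n,m) & T(m,m))) & ((forall j. forall i. (T(j,i) | T(i,j))) | (forall q. T(q,q)))
All bound variables are already distinct, so no renaming is needed.
Finally move all quantifiers to the prefix:
  exists m. exists n. forall j. forall i. forall q. (T(n,m) & T(m,m) & (T(j,i) | T(i,j) | T(q,q)))
The quantifier exists i sits under an odd number of negations (counting the antecedent side of each →), so it flips to forall i.

universal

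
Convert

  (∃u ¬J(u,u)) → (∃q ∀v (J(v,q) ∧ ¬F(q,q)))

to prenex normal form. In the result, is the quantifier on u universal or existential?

First replace A → B with ¬A ∨ B.
  ¬(∃u ¬J(u,u)) ∨ (∃q ∀v (J(v,q) ∧ ¬F(q,q)))
Push ¬ through the quantifiers and connectives to reach negation normal form:
  (∀u J(u,u)) ∨ (∃q ∀v (J(v,q) ∧ ¬F(q,q)))
All bound variables are already distinct, so no renaming is needed.
Extract every quantifier outward, since the variables are now distinct and don't occur free across branches:
  ∀u ∃q ∀v (J(u,u) ∨ J(v,q) ∧ ¬F(q,q))
The quantifier ∃u sits under an odd number of negations (counting the antecedent side of each →), so it flips to ∀u.

universal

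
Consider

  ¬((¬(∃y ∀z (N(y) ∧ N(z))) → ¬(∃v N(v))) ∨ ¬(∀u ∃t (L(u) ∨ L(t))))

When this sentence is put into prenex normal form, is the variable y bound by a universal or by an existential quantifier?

First replace A → B with ¬A ∨ B.
  ¬(¬¬(∃y ∀z (N(y) ∧ N(z))) ∨ ¬(∃v N(v)) ∨ ¬(∀u ∃t (L(u) ∨ L(t))))
Move each ¬ inward, flipping quantifiers it crosses:
  (∀y ∃z (¬N(y) ∨ ¬N(z))) ∧ (∃v N(v)) ∧ (∀u ∃t (L(u) ∨ L(t)))
All bound variables are already distinct, so no renaming is needed.
Pull the quantifiers to the front (each side's bound variable is not free in the other side):
  ∀y ∃z ∃v ∀u ∃t ((¬N(y) ∨ ¬N(z)) ∧ N(v) ∧ (L(u) ∨ L(t)))
The quantifier ∃y sits under an odd number of negations (counting the antecedent side of each →), so it flips to ∀y.

universal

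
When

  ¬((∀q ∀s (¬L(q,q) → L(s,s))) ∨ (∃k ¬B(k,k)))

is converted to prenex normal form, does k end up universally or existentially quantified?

First replace A → B with ¬A ∨ B.
  ¬((∀q ∀s (¬¬L(q,q) ∨ L(s,s))) ∨ (∃k ¬B(k,k)))
Move each ¬ inward, flipping quantifiers it crosses:
  (∃q ∃s (¬L(q,q) ∧ ¬L(s,s))) ∧ (∀k B(k,k))
Pull the quantifiers to the front (each side's bound variable is not free in the other side):
  ∃q ∃s ∀k (¬L(q,q) ∧ ¬L(s,s) ∧ B(k,k))
The quantifier ∃k sits under an odd number of negations (counting the antecedent side of each →), so it flips to ∀k.

universal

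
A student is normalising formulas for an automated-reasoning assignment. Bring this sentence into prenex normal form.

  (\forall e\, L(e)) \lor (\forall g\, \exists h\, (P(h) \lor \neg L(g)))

All bound variables are already distinct, so no renaming is needed.
Finally move all quantifiers to the prefix:
  \forall e\, \forall g\, \exists h\, (L(e) \lor P(h) \lor \neg L(g))

\forall e\, \forall g\, \exists h\, (L(e) \lor P(h) \lor \neg L(g))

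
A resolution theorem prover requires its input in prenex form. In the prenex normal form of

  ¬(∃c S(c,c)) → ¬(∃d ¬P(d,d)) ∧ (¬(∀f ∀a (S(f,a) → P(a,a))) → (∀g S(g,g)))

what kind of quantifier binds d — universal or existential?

universal

Eliminate → and ↔ using ¬ and ∨.
  ¬¬(∃c S(c,c)) ∨ ¬(∃d ¬P(d,d)) ∧ (¬¬(∀f ∀a (¬S(f,a) ∨ P(a,a))) ∨ (∀g S(g,g)))
Push ¬ through the quantifiers and connectives to reach negation normal form:
  (∃c S(c,c)) ∨ (∀d P(d,d)) ∧ ((∀f ∀a (¬S(f,a) ∨ P(a,a))) ∨ (∀g S(g,g)))
All bound variables are already distinct, so no renaming is needed.
Finally move all quantifiers to the prefix:
  ∃c ∀d ∀f ∀a ∀g (S(c,c) ∨ P(d,d) ∧ (¬S(f,a) ∨ P(a,a) ∨ S(g,g)))
The quantifier ∃d sits under an odd number of negations (counting the antecedent side of each →), so it flips to ∀d.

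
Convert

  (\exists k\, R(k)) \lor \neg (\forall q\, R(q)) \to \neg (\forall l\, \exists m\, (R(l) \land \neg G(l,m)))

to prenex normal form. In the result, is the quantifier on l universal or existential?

existential

First replace A → B with ¬A ∨ B.
  \neg ((\exists k\, R(k)) \lor \neg (\forall q\, R(q))) \lor \neg (\forall l\, \exists m\, (R(l) \land \neg G(l,m)))
Push ¬ through the quantifiers and connectives to reach negation normal form:
  (\forall k\, \neg R(k)) \land (\forall q\, R(q)) \lor (\exists l\, \forall m\, (\neg R(l) \lor G(l,m)))
All bound variables are already distinct, so no renaming is needed.
Finally move all quantifiers to the prefix:
  \forall k\, \forall q\, \exists l\, \forall m\, (\neg R(k) \land R(q) \lor \neg R(l) \lor G(l,m))
The quantifier \forall l sits under an odd number of negations (counting the antecedent side of each →), so it flips to \exists l.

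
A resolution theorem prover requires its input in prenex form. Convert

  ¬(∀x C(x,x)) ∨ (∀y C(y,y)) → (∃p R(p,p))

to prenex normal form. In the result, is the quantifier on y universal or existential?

First replace A → B with ¬A ∨ B.
  ¬(¬(∀x C(x,x)) ∨ (∀y C(y,y))) ∨ (∃p R(p,p))
Drive negations inward (¬∀x A ≡ ∃x ¬A, ¬∃x A ≡ ∀x ¬A, De Morgan for ∧/∨):
  (∀x C(x,x)) ∧ (∃y ¬C(y,y)) ∨ (∃p R(p,p))
Finally move all quantifiers to the prefix:
  ∀x ∃y ∃p (C(x,x) ∧ ¬C(y,y) ∨ R(p,p))
The quantifier ∀y sits under an odd number of negations (counting the antecedent side of each →), so it flips to ∃y.

existential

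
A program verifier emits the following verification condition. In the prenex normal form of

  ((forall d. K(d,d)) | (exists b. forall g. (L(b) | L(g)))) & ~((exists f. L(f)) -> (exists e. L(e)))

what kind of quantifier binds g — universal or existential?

Eliminate → and ↔ using ¬ and ∨.
  ((forall d. K(d,d)) | (exists b. forall g. (L(b) | L(g)))) & ~(~(exists f. L(f)) | (exists e. L(e)))
Drive negations inward (¬∀x A ≡ ∃x ¬A, ¬∃x A ≡ ∀x ¬A, De Morgan for ∧/∨):
  ((forall d. K(d,d)) | (exists b. forall g. (L(b) | L(g)))) & (exists f. L(f)) & (forall e. ~L(e))
All bound variables are already distinct, so no renaming is needed.
Extract every quantifier outward, since the variables are now distinct and don't occur free across branches:
  forall d. exists b. forall g. exists f. forall e. ((K(d,d) | L(b) | L(g)) & L(f) & ~L(e))
The quantifier forall g sits under an even number of negations (counting the antecedent side of each →), so it remains universal.

universal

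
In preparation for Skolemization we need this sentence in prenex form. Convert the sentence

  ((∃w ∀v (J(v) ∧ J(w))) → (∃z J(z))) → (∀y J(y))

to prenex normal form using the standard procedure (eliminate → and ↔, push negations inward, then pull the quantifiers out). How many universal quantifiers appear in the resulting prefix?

First replace A → B with ¬A ∨ B.
  ¬(¬(∃w ∀v (J(v) ∧ J(w))) ∨ (∃z J(z))) ∨ (∀y J(y))
Move each ¬ inward, flipping quantifiers it crosses:
  (∃w ∀v (J(v) ∧ J(w))) ∧ (∀z ¬J(z)) ∨ (∀y J(y))
All bound variables are already distinct, so no renaming is needed.
Pull the quantifiers to the front (each side's bound variable is not free in the other side):
  ∃w ∀v ∀z ∀y (J(v) ∧ J(w) ∧ ¬J(z) ∨ J(y))
The prefix is ∃w ∀v ∀z ∀y: 3 universal, 1 existential.

3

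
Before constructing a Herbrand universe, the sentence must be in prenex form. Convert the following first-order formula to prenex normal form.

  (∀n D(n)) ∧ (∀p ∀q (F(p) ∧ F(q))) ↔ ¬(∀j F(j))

First replace A → B with ¬A ∨ B; A ↔ B as (¬A ∨ B) ∧ (¬B ∨ A).
  (¬((∀n D(n)) ∧ (∀p ∀q (F(p) ∧ F(q)))) ∨ ¬(∀j F(j))) ∧ (¬¬(∀j F(j)) ∨ (∀n D(n)) ∧ (∀p ∀q (F(p) ∧ F(q))))
Drive negations inward (¬∀x A ≡ ∃x ¬A, ¬∃x A ≡ ∀x ¬A, De Morgan for ∧/∨):
  ((∃n ¬D(n)) ∨ (∃p ∃q (¬F(p) ∨ ¬F(q))) ∨ (∃j ¬F(j))) ∧ ((∀j F(j)) ∨ (∀n D(n)) ∧ (∀p ∀q (F(p) ∧ F(q))))
Rename bound variables to avoid capture: j↦a, n↦t, p↦w, q↦z1.
  ((∃n ¬D(n)) ∨ (∃p ∃q (¬F(p) ∨ ¬F(q))) ∨ (∃j ¬F(j))) ∧ ((∀a F(a)) ∨ (∀t D(t)) ∧ (∀w ∀z1 (F(w) ∧ F(z1))))
Finally move all quantifiers to the prefix:
  ∃n ∃p ∃q ∃j ∀a ∀t ∀w ∀z1 ((¬D(n) ∨ ¬F(p) ∨ ¬F(q) ∨ ¬F(j)) ∧ (F(a) ∨ D(t) ∧ F(w) ∧ F(z1)))

∃n ∃p ∃q ∃j ∀a ∀t ∀w ∀z1 ((¬D(n) ∨ ¬F(p) ∨ ¬F(q) ∨ ¬F(j)) ∧ (F(a) ∨ D(t) ∧ F(w) ∧ F(z1)))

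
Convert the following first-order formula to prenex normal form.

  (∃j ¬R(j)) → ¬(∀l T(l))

Eliminate → and ↔ using ¬ and ∨.
  ¬(∃j ¬R(j)) ∨ ¬(∀l T(l))
Push ¬ through the quantifiers and connectives to reach negation normal form:
  (∀j R(j)) ∨ (∃l ¬T(l))
All bound variables are already distinct, so no renaming is needed.
Finally move all quantifiers to the prefix:
  ∀j ∃l (R(j) ∨ ¬T(l))

∀j ∃l (R(j) ∨ ¬T(l))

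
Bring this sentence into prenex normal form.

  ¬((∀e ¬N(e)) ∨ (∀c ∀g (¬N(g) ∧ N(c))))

∃e ∃c ∃g (N(e) ∧ (N(g) ∨ ¬N(c)))

Drive negations inward (¬∀x A ≡ ∃x ¬A, ¬∃x A ≡ ∀x ¬A, De Morgan for ∧/∨):
  (∃e N(e)) ∧ (∃c ∃g (N(g) ∨ ¬N(c)))
Extract every quantifier outward, since the variables are now distinct and don't occur free across branches:
  ∃e ∃c ∃g (N(e) ∧ (N(g) ∨ ¬N(c)))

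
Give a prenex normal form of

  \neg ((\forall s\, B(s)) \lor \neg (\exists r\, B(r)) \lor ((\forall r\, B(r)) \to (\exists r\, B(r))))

First replace A → B with ¬A ∨ B.
  \neg ((\forall s\, B(s)) \lor \neg (\exists r\, B(r)) \lor \neg (\forall r\, B(r)) \lor (\exists r\, B(r)))
Drive negations inward (¬∀x A ≡ ∃x ¬A, ¬∃x A ≡ ∀x ¬A, De Morgan for ∧/∨):
  (\exists s\, \neg B(s)) \land (\exists r\, B(r)) \land (\forall r\, B(r)) \land (\forall r\, \neg B(r))
Give each quantifier a distinct variable: r↦y, r↦p.
  (\exists s\, \neg B(s)) \land (\exists r\, B(r)) \land (\forall y\, B(y)) \land (\forall p\, \neg B(p))
Pull the quantifiers to the front (each side's bound variable is not free in the other side):
  \exists s\, \exists r\, \forall y\, \forall p\, (\neg B(s) \land B(r) \land B(y) \land \neg B(p))

\exists s\, \exists r\, \forall y\, \forall p\, (\neg B(s) \land B(r) \land B(y) \land \neg B(p))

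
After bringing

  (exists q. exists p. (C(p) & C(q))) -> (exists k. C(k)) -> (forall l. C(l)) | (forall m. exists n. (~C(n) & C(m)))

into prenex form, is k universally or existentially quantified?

First replace A → B with ¬A ∨ B.
  ~(exists q. exists p. (C(p) & C(q))) | ~(exists k. C(k)) | (forall l. C(l)) | (forall m. exists n. (~C(n) & C(m)))
Drive negations inward (¬∀x A ≡ ∃x ¬A, ¬∃x A ≡ ∀x ¬A, De Morgan for ∧/∨):
  (forall q. forall p. (~C(p) | ~C(q))) | (forall k. ~C(k)) | (forall l. C(l)) | (forall m. exists n. (~C(n) & C(m)))
All bound variables are already distinct, so no renaming is needed.
Finally move all quantifiers to the prefix:
  forall q. forall p. forall k. forall l. forall m. exists n. (~C(p) | ~C(q) | ~C(k) | C(l) | ~C(n) & C(m))
The quantifier exists k sits under an odd number of negations (counting the antecedent side of each →), so it flips to forall k.

universal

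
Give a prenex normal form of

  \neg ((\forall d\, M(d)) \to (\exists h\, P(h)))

\forall d\, \forall h\, (M(d) \land \neg P(h))

First replace A → B with ¬A ∨ B.
  \neg (\neg (\forall d\, M(d)) \lor (\exists h\, P(h)))
Drive negations inward (¬∀x A ≡ ∃x ¬A, ¬∃x A ≡ ∀x ¬A, De Morgan for ∧/∨):
  (\forall d\, M(d)) \land (\forall h\, \neg P(h))
All bound variables are already distinct, so no renaming is needed.
Extract every quantifier outward, since the variables are now distinct and don't occur free across branches:
  \forall d\, \forall h\, (M(d) \land \neg P(h))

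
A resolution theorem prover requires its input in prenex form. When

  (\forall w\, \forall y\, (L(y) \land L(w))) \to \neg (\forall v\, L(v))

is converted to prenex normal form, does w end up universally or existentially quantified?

Rewrite implications/biconditionals: A → B as ¬A ∨ B.
  \neg (\forall w\, \forall y\, (L(y) \land L(w))) \lor \neg (\forall v\, L(v))
Move each ¬ inward, flipping quantifiers it crosses:
  (\exists w\, \exists y\, (\neg L(y) \lor \neg L(w))) \lor (\exists v\, \neg L(v))
All bound variables are already distinct, so no renaming is needed.
Extract every quantifier outward, since the variables are now distinct and don't occur free across branches:
  \exists w\, \exists y\, \exists v\, (\neg L(y) \lor \neg L(w) \lor \neg L(v))
The quantifier \forall w sits under an odd number of negations (counting the antecedent side of each →), so it flips to \exists w.

existential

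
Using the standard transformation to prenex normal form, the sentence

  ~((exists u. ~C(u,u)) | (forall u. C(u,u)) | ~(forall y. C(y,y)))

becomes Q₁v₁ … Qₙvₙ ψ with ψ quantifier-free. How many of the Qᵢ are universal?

2

Push ¬ through the quantifiers and connectives to reach negation normal form:
  (forall u. C(u,u)) & (exists u. ~C(u,u)) & (forall y. C(y,y))
Standardize variables apart so no two quantifiers bind the same name: u↦v1.
  (forall u. C(u,u)) & (exists v1. ~C(v1,v1)) & (forall y. C(y,y))
Pull the quantifiers to the front (each side's bound variable is not free in the other side):
  forall u. exists v1. forall y. (C(u,u) & ~C(v1,v1) & C(y,y))
The prefix is forall u exists v1 forall y: 2 universal, 1 existential.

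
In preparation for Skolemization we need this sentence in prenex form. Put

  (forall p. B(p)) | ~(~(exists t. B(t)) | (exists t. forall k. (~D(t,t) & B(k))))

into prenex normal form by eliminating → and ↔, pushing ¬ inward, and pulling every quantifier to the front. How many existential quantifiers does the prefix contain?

2

Push ¬ through the quantifiers and connectives to reach negation normal form:
  (forall p. B(p)) | (exists t. B(t)) & (forall t. exists k. (D(t,t) | ~B(k)))
Rename bound variables to avoid capture: t↦x.
  (forall p. B(p)) | (exists t. B(t)) & (forall x. exists k. (D(x,x) | ~B(k)))
Pull the quantifiers to the front (each side's bound variable is not free in the other side):
  forall p. exists t. forall x. exists k. (B(p) | B(t) & (D(x,x) | ~B(k)))
The prefix is forall p exists t forall x exists k: 2 universal, 2 existential.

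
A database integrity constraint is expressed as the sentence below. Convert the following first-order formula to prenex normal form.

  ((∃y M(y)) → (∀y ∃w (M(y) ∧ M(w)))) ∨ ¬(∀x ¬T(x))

∀y ∀s ∃w ∃x (¬M(y) ∨ M(s) ∧ M(w) ∨ T(x))

Rewrite implications/biconditionals: A → B as ¬A ∨ B.
  ¬(∃y M(y)) ∨ (∀y ∃w (M(y) ∧ M(w))) ∨ ¬(∀x ¬T(x))
Move each ¬ inward, flipping quantifiers it crosses:
  (∀y ¬M(y)) ∨ (∀y ∃w (M(y) ∧ M(w))) ∨ (∃x T(x))
Give each quantifier a distinct variable: y↦s.
  (∀y ¬M(y)) ∨ (∀s ∃w (M(s) ∧ M(w))) ∨ (∃x T(x))
Pull the quantifiers to the front (each side's bound variable is not free in the other side):
  ∀y ∀s ∃w ∃x (¬M(y) ∨ M(s) ∧ M(w) ∨ T(x))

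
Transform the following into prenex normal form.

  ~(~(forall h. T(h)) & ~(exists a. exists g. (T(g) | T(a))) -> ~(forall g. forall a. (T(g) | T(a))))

Rewrite implications/biconditionals: A → B as ¬A ∨ B.
  ~(~(~(forall h. T(h)) & ~(exists a. exists g. (T(g) | T(a)))) | ~(forall g. forall a. (T(g) | T(a))))
Drive negations inward (¬∀x A ≡ ∃x ¬A, ¬∃x A ≡ ∀x ¬A, De Morgan for ∧/∨):
  (exists h. ~T(h)) & (forall a. forall g. (~T(g) & ~T(a))) & (forall g. forall a. (T(g) | T(a)))
Standardize variables apart so no two quantifiers bind the same name: g↦x, a↦y.
  (exists h. ~T(h)) & (forall a. forall g. (~T(g) & ~T(a))) & (forall x. forall y. (T(x) | T(y)))
Finally move all quantifiers to the prefix:
  exists h. forall a. forall g. forall x. forall y. (~T(h) & ~T(g) & ~T(a) & (T(x) | T(y)))

exists h. forall a. forall g. forall x. forall y. (~T(h) & ~T(g) & ~T(a) & (T(x) | T(y)))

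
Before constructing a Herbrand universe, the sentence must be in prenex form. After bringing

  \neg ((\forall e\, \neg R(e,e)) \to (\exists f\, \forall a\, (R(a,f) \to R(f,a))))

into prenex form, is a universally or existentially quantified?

First replace A → B with ¬A ∨ B.
  \neg (\neg (\forall e\, \neg R(e,e)) \lor (\exists f\, \forall a\, (\neg R(a,f) \lor R(f,a))))
Push ¬ through the quantifiers and connectives to reach negation normal form:
  (\forall e\, \neg R(e,e)) \land (\forall f\, \exists a\, (R(a,f) \land \neg R(f,a)))
Extract every quantifier outward, since the variables are now distinct and don't occur free across branches:
  \forall e\, \forall f\, \exists a\, (\neg R(e,e) \land R(a,f) \land \neg R(f,a))
The quantifier \forall a sits under an odd number of negations (counting the antecedent side of each →), so it flips to \exists a.

existential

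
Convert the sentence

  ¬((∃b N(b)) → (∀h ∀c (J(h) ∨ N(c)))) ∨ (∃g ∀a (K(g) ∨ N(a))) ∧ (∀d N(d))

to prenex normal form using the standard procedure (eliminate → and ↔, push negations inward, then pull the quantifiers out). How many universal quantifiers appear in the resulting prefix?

Eliminate → and ↔ using ¬ and ∨.
  ¬(¬(∃b N(b)) ∨ (∀h ∀c (J(h) ∨ N(c)))) ∨ (∃g ∀a (K(g) ∨ N(a))) ∧ (∀d N(d))
Move each ¬ inward, flipping quantifiers it crosses:
  (∃b N(b)) ∧ (∃h ∃c (¬J(h) ∧ ¬N(c))) ∨ (∃g ∀a (K(g) ∨ N(a))) ∧ (∀d N(d))
All bound variables are already distinct, so no renaming is needed.
Pull the quantifiers to the front (each side's bound variable is not free in the other side):
  ∃b ∃h ∃c ∃g ∀a ∀d (N(b) ∧ ¬J(h) ∧ ¬N(c) ∨ (K(g) ∨ N(a)) ∧ N(d))
The prefix is ∃b ∃h ∃c ∃g ∀a ∀d: 2 universal, 4 existential.

2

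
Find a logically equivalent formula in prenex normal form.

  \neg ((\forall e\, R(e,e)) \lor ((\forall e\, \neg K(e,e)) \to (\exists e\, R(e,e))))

\exists e\, \forall p\, \forall v1\, (\neg R(e,e) \land \neg K(p,p) \land \neg R(v1,v1))

Eliminate → and ↔ using ¬ and ∨.
  \neg ((\forall e\, R(e,e)) \lor \neg (\forall e\, \neg K(e,e)) \lor (\exists e\, R(e,e)))
Drive negations inward (¬∀x A ≡ ∃x ¬A, ¬∃x A ≡ ∀x ¬A, De Morgan for ∧/∨):
  (\exists e\, \neg R(e,e)) \land (\forall e\, \neg K(e,e)) \land (\forall e\, \neg R(e,e))
Rename bound variables to avoid capture: e↦p, e↦v1.
  (\exists e\, \neg R(e,e)) \land (\forall p\, \neg K(p,p)) \land (\forall v1\, \neg R(v1,v1))
Extract every quantifier outward, since the variables are now distinct and don't occur free across branches:
  \exists e\, \forall p\, \forall v1\, (\neg R(e,e) \land \neg K(p,p) \land \neg R(v1,v1))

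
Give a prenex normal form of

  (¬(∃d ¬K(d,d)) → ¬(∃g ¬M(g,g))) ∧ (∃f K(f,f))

Eliminate → and ↔ using ¬ and ∨.
  (¬¬(∃d ¬K(d,d)) ∨ ¬(∃g ¬M(g,g))) ∧ (∃f K(f,f))
Push ¬ through the quantifiers and connectives to reach negation normal form:
  ((∃d ¬K(d,d)) ∨ (∀g M(g,g))) ∧ (∃f K(f,f))
All bound variables are already distinct, so no renaming is needed.
Extract every quantifier outward, since the variables are now distinct and don't occur free across branches:
  ∃d ∀g ∃f ((¬K(d,d) ∨ M(g,g)) ∧ K(f,f))

∃d ∀g ∃f ((¬K(d,d) ∨ M(g,g)) ∧ K(f,f))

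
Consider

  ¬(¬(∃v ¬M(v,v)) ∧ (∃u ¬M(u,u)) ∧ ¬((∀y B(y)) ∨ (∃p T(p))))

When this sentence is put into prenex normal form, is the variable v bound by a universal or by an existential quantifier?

Drive negations inward (¬∀x A ≡ ∃x ¬A, ¬∃x A ≡ ∀x ¬A, De Morgan for ∧/∨):
  (∃v ¬M(v,v)) ∨ (∀u M(u,u)) ∨ (∀y B(y)) ∨ (∃p T(p))
Finally move all quantifiers to the prefix:
  ∃v ∀u ∀y ∃p (¬M(v,v) ∨ M(u,u) ∨ B(y) ∨ T(p))
The quantifier ∃v sits under an even number of negations, so it remains existential.

existential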